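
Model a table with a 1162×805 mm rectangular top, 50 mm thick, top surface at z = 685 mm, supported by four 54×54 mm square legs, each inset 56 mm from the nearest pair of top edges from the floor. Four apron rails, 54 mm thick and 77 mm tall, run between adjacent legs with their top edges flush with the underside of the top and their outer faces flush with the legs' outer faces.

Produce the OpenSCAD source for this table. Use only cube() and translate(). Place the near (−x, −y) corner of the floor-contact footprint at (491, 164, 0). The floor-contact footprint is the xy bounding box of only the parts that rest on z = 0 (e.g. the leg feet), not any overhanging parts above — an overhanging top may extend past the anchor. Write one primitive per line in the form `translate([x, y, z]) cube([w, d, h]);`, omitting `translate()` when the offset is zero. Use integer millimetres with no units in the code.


translate([435, 108, 635]) cube([1162, 805, 50]);
translate([491, 164, 0]) cube([54, 54, 635]);
translate([1487, 164, 0]) cube([54, 54, 635]);
translate([491, 803, 0]) cube([54, 54, 635]);
translate([1487, 803, 0]) cube([54, 54, 635]);
translate([545, 164, 558]) cube([942, 54, 77]);
translate([545, 803, 558]) cube([942, 54, 77]);
translate([491, 218, 558]) cube([54, 585, 77]);
translate([1487, 218, 558]) cube([54, 585, 77]);


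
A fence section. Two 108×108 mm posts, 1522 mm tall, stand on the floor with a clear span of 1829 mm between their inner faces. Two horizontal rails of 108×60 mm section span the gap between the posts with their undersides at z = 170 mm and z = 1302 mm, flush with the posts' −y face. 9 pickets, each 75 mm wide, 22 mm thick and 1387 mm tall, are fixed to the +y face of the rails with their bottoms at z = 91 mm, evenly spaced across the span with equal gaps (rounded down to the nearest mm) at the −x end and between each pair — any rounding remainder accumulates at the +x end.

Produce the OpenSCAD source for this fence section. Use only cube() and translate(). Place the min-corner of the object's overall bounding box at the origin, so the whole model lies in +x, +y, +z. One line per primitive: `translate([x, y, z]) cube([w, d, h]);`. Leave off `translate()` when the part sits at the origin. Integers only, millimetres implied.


cube([108, 108, 1522]);
translate([1937, 0, 0]) cube([108, 108, 1522]);
translate([108, 0, 170]) cube([1829, 108, 60]);
translate([108, 0, 1302]) cube([1829, 108, 60]);
translate([223, 108, 91]) cube([75, 22, 1387]);
translate([413, 108, 91]) cube([75, 22, 1387]);
translate([603, 108, 91]) cube([75, 22, 1387]);
translate([793, 108, 91]) cube([75, 22, 1387]);
translate([983, 108, 91]) cube([75, 22, 1387]);
translate([1173, 108, 91]) cube([75, 22, 1387]);
translate([1363, 108, 91]) cube([75, 22, 1387]);
translate([1553, 108, 91]) cube([75, 22, 1387]);
translate([1743, 108, 91]) cube([75, 22, 1387]);


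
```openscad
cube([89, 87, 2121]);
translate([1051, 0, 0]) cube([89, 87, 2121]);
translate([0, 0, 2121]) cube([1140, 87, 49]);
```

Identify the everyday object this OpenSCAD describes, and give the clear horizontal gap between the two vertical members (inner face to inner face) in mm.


A door frame. The clear opening width is 962 mm.

Two 2121 mm tall posts with a header on top — a door frame. The left jamb is 89 mm wide at x = 0; the right jamb starts at x = 1051. The clear opening is 1051 − 89 = 962 mm.


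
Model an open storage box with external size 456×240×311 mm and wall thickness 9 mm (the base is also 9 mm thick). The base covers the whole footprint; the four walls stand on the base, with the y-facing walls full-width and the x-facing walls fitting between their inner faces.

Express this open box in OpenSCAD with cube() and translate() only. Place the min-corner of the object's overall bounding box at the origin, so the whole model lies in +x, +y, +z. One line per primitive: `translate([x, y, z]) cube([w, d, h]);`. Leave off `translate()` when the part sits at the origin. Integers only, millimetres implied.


cube([456, 240, 9]);
translate([0, 0, 9]) cube([456, 9, 302]);
translate([0, 231, 9]) cube([456, 9, 302]);
translate([0, 9, 9]) cube([9, 222, 302]);
translate([447, 9, 9]) cube([9, 222, 302]);


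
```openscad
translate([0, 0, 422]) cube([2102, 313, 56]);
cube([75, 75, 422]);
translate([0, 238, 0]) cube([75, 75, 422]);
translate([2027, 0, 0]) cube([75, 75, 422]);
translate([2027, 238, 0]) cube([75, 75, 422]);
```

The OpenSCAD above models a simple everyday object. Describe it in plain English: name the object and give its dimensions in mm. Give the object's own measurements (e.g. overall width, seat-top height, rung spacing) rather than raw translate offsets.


A long wooden bench with a 2102 mm (x) × 313 mm (y) seat, 56 mm thick, its top surface 478 mm above the floor. Four 75 mm square legs at the seat corners, flush with the edges, run from z = 0 to the seat underside.


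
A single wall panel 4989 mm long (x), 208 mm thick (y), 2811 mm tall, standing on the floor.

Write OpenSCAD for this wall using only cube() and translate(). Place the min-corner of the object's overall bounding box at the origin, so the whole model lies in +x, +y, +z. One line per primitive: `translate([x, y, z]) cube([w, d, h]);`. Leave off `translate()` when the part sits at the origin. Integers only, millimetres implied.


cube([4989, 208, 2811]);


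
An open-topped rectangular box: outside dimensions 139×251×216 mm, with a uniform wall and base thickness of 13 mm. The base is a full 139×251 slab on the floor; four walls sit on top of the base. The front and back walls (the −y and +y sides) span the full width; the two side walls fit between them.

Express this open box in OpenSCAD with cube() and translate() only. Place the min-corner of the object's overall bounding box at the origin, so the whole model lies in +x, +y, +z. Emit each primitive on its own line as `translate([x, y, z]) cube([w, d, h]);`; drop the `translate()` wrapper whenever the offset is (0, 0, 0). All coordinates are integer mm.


cube([139, 251, 13]);
translate([0, 0, 13]) cube([139, 13, 203]);
translate([0, 238, 13]) cube([139, 13, 203]);
translate([0, 13, 13]) cube([13, 225, 203]);
translate([126, 13, 13]) cube([13, 225, 203]);


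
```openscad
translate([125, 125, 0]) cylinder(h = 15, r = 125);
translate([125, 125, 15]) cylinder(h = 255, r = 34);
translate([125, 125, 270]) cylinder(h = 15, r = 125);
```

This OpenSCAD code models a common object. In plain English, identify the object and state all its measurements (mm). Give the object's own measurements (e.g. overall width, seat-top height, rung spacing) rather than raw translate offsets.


A spool: two coaxial disc flanges of radius 125 mm and thickness 15 mm, joined by a core cylinder of radius 34 mm and height 255 mm. The lower flange rests on z = 0 and the three cylinders share a vertical axis.


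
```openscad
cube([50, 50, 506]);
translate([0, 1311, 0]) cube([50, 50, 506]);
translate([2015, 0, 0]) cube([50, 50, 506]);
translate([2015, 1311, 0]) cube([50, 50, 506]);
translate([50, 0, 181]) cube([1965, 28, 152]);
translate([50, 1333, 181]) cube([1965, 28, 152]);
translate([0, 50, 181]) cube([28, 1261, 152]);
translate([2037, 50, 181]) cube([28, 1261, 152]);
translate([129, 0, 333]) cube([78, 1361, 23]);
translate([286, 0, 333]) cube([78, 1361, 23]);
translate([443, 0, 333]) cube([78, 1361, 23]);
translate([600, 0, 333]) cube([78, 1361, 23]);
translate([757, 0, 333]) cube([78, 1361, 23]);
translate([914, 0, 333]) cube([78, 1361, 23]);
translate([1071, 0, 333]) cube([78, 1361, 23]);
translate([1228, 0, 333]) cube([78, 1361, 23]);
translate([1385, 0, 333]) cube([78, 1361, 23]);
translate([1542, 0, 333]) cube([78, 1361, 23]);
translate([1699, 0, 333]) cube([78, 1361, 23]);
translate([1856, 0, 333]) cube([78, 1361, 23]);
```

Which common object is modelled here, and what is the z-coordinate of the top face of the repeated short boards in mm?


A bed frame. The slat-top height is 356 mm.

Four posts, four rails, and a row of slats — a bed frame. Slats sit on the rails at z = 181 + 152 = 333; with slat thickness 23, the top is 356 mm.


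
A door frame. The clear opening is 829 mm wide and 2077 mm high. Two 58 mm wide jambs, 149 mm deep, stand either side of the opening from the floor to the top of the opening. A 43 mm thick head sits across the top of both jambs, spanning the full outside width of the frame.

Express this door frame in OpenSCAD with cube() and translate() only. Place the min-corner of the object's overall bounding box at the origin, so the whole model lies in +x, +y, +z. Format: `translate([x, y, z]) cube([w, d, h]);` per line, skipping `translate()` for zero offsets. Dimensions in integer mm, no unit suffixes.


cube([58, 149, 2077]);
translate([887, 0, 0]) cube([58, 149, 2077]);
translate([0, 0, 2077]) cube([945, 149, 43]);


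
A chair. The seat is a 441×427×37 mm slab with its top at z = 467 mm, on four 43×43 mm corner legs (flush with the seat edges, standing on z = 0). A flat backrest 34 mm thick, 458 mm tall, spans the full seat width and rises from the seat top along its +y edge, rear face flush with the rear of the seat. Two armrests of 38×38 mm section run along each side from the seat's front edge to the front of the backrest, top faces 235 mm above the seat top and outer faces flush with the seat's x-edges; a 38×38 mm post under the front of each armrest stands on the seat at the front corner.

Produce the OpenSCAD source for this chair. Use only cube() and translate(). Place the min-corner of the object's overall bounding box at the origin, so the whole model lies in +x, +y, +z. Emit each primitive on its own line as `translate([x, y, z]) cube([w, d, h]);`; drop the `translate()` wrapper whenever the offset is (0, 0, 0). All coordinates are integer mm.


translate([0, 0, 430]) cube([441, 427, 37]);
cube([43, 43, 430]);
translate([398, 0, 0]) cube([43, 43, 430]);
translate([0, 384, 0]) cube([43, 43, 430]);
translate([398, 384, 0]) cube([43, 43, 430]);
translate([0, 393, 467]) cube([441, 34, 458]);
translate([0, 0, 664]) cube([38, 393, 38]);
translate([403, 0, 664]) cube([38, 393, 38]);
translate([0, 0, 467]) cube([38, 38, 197]);
translate([403, 0, 467]) cube([38, 38, 197]);


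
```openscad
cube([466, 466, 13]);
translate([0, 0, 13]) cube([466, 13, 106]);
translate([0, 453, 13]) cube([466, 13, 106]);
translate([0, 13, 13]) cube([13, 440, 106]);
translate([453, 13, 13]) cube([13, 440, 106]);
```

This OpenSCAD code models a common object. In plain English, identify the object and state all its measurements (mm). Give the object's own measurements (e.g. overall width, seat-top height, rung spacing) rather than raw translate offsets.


An open-topped rectangular box: outside dimensions 466×466×119 mm, with a uniform wall and base thickness of 13 mm. The base is a full 466×466 slab on the floor; four walls sit on top of the base. The front and back walls (the −y and +y sides) span the full width; the two side walls fit between them.


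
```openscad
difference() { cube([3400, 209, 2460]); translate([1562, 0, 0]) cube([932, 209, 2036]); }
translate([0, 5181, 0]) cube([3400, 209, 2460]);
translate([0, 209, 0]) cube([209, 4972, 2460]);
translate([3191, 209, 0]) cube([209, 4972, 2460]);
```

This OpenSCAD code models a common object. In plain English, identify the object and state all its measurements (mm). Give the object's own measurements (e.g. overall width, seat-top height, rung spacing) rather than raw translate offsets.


A single room: four walls, each 2460 mm tall and 209 mm thick, enclosing an outside footprint 3400×5390 mm (x × y), no floor or roof. The front and back walls (−y and +y sides) run the full x-width; the side walls fit between their inner faces. A door opening 932 mm wide and 2036 mm tall is cut through the front wall from the floor up, its −x edge 1562 mm from the wall's −x end.


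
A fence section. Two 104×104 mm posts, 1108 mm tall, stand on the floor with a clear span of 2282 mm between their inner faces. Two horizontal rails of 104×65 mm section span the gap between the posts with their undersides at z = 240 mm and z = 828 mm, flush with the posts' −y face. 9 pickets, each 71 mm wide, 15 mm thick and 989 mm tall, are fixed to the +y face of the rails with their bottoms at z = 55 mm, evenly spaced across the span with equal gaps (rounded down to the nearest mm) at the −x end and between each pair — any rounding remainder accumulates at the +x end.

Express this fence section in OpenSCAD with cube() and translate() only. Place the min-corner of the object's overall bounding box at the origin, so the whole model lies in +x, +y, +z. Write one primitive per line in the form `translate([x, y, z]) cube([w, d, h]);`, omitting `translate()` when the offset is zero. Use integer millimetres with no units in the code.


cube([104, 104, 1108]);
translate([2386, 0, 0]) cube([104, 104, 1108]);
translate([104, 0, 240]) cube([2282, 104, 65]);
translate([104, 0, 828]) cube([2282, 104, 65]);
translate([268, 104, 55]) cube([71, 15, 989]);
translate([503, 104, 55]) cube([71, 15, 989]);
translate([738, 104, 55]) cube([71, 15, 989]);
translate([973, 104, 55]) cube([71, 15, 989]);
translate([1208, 104, 55]) cube([71, 15, 989]);
translate([1443, 104, 55]) cube([71, 15, 989]);
translate([1678, 104, 55]) cube([71, 15, 989]);
translate([1913, 104, 55]) cube([71, 15, 989]);
translate([2148, 104, 55]) cube([71, 15, 989]);


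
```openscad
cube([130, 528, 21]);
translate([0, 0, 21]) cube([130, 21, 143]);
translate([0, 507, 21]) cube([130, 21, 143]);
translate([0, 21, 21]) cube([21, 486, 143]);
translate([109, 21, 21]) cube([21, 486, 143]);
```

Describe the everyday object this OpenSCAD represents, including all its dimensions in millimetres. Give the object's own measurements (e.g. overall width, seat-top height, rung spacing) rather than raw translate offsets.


An open-topped rectangular box: outside dimensions 130×528×164 mm, with a uniform wall and base thickness of 21 mm. The base is a full 130×528 slab on the floor; four walls sit on top of the base. The front and back walls (the −y and +y sides) span the full width; the two side walls fit between them.


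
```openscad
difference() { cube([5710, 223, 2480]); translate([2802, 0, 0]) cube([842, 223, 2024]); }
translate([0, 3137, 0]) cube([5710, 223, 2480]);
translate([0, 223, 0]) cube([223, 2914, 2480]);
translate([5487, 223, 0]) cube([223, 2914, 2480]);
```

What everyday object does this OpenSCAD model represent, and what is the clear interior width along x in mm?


A single room. The interior width is 5264 mm.

Four walls enclosing a rectangle with a door in the front wall — a room. Outside width 5710 minus two 223 mm walls gives 5264 mm.


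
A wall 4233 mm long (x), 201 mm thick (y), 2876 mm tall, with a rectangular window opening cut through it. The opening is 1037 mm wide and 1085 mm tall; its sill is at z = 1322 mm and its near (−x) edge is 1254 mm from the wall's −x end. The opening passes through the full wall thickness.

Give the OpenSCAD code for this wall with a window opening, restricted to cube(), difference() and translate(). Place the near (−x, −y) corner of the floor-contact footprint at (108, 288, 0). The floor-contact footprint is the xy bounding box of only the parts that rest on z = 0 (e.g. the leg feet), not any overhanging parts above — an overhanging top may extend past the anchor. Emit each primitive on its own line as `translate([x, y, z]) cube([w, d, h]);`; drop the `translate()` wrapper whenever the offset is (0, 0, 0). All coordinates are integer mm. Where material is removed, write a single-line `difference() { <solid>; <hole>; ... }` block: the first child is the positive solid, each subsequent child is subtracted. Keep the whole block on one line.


difference() { translate([108, 288, 0]) cube([4233, 201, 2876]); translate([1362, 288, 1322]) cube([1037, 201, 1085]); }


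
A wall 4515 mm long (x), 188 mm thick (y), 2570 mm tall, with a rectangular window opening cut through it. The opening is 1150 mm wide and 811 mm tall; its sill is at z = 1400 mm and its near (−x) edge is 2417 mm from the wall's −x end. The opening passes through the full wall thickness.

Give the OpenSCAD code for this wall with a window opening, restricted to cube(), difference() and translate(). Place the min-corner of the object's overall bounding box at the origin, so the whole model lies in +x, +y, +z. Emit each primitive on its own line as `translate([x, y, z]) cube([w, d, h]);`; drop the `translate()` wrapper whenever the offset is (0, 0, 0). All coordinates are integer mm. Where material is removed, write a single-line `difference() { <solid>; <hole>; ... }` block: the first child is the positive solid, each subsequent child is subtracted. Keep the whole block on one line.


difference() { cube([4515, 188, 2570]); translate([2417, 0, 1400]) cube([1150, 188, 811]); }


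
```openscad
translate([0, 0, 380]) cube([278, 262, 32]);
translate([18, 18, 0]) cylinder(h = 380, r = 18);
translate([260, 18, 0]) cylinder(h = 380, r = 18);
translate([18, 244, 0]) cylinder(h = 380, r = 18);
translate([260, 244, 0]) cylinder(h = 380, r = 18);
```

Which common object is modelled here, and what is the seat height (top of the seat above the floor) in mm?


A stool. The seat height is 412 mm.

A 278×262×32 slab at z = 380 on four corner cylinders — a stool. The seat top is 380 + 32 = 412 mm.


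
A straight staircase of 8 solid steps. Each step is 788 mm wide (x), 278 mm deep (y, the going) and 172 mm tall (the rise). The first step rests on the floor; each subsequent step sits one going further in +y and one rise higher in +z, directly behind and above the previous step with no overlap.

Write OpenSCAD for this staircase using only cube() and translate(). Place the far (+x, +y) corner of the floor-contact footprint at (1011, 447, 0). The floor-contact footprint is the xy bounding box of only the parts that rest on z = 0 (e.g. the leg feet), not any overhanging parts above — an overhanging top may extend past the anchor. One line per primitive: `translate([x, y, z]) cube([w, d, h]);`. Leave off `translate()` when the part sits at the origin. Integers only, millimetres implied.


translate([223, 169, 0]) cube([788, 278, 172]);
translate([223, 447, 172]) cube([788, 278, 172]);
translate([223, 725, 344]) cube([788, 278, 172]);
translate([223, 1003, 516]) cube([788, 278, 172]);
translate([223, 1281, 688]) cube([788, 278, 172]);
translate([223, 1559, 860]) cube([788, 278, 172]);
translate([223, 1837, 1032]) cube([788, 278, 172]);
translate([223, 2115, 1204]) cube([788, 278, 172]);


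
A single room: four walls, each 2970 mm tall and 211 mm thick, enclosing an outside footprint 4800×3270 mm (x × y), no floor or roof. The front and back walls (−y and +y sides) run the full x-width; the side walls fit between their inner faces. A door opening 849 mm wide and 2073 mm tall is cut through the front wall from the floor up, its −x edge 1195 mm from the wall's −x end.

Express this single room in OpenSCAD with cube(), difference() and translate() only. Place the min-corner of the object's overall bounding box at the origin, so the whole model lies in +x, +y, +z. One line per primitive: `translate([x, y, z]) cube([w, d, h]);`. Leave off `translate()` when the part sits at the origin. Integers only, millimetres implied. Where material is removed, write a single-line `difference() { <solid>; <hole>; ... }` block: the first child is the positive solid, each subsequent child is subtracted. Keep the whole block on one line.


difference() { cube([4800, 211, 2970]); translate([1195, 0, 0]) cube([849, 211, 2073]); }
translate([0, 3059, 0]) cube([4800, 211, 2970]);
translate([0, 211, 0]) cube([211, 2848, 2970]);
translate([4589, 211, 0]) cube([211, 2848, 2970]);


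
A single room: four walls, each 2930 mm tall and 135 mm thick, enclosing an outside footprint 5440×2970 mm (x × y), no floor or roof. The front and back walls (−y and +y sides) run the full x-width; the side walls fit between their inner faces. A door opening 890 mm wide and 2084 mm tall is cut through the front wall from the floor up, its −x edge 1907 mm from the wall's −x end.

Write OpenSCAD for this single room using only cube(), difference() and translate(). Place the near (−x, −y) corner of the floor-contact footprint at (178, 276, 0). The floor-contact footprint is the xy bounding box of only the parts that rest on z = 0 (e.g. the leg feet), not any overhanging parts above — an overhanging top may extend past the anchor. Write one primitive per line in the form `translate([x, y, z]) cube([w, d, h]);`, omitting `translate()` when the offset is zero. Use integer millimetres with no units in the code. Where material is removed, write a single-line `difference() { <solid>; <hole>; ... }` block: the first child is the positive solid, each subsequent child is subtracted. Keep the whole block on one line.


difference() { translate([178, 276, 0]) cube([5440, 135, 2930]); translate([2085, 276, 0]) cube([890, 135, 2084]); }
translate([178, 3111, 0]) cube([5440, 135, 2930]);
translate([178, 411, 0]) cube([135, 2700, 2930]);
translate([5483, 411, 0]) cube([135, 2700, 2930]);


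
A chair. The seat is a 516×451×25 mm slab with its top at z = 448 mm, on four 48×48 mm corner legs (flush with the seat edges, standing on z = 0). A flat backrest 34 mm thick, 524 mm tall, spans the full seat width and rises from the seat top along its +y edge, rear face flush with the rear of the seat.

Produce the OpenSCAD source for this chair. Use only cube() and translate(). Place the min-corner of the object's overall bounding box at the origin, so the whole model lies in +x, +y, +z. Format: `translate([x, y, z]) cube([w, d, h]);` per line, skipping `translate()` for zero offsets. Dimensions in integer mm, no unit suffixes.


translate([0, 0, 423]) cube([516, 451, 25]);
cube([48, 48, 423]);
translate([468, 0, 0]) cube([48, 48, 423]);
translate([0, 403, 0]) cube([48, 48, 423]);
translate([468, 403, 0]) cube([48, 48, 423]);
translate([0, 417, 448]) cube([516, 34, 524]);


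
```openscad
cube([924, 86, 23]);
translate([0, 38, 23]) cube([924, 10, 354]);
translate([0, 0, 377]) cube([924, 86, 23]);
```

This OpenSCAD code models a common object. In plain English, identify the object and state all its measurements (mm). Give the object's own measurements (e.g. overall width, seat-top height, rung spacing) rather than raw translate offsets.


An I-beam lying along x, 924 mm long. Overall section height 400 mm. Two flanges 86 mm wide (y) and 23 mm thick, one on the floor and one at the top; a web 10 mm thick runs between them, centred on the flange width.


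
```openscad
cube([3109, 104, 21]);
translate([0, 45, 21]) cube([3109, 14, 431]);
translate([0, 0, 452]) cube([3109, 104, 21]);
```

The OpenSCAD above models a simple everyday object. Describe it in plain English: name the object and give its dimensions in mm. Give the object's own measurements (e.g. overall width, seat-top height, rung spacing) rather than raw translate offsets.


An I-beam lying along x, 3109 mm long. Overall section height 473 mm. Two flanges 104 mm wide (y) and 21 mm thick, one on the floor and one at the top; a web 14 mm thick runs between them, centred on the flange width.


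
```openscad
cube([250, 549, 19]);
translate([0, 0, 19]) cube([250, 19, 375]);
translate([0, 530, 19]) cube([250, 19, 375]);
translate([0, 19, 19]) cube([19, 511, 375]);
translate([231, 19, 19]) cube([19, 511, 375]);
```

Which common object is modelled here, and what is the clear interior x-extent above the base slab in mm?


An open box. The internal width is 212 mm.

A 250×549 base slab with four walls standing on it — an open box. The base is 250 mm wide and the walls are 19 mm thick, so the internal width is 250 − 2 × 19 = 212 mm.


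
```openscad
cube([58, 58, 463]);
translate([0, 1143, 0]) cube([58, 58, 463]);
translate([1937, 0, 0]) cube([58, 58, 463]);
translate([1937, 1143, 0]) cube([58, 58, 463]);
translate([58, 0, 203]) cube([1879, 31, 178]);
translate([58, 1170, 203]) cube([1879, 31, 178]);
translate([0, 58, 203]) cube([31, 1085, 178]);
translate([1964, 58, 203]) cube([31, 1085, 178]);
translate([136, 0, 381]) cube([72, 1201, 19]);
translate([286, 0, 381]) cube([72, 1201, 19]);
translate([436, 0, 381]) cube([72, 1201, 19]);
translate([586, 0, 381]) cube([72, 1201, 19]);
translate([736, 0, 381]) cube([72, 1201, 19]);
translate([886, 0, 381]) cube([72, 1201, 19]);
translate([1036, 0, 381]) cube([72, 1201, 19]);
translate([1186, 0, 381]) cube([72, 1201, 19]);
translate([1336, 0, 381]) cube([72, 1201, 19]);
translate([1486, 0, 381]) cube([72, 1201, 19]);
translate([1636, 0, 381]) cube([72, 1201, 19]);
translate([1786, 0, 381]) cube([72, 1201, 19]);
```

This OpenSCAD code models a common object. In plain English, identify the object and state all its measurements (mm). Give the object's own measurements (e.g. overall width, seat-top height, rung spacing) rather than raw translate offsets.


A bed frame 1995 mm long (x) by 1201 mm wide (y). Four 58×58 mm corner posts, 463 mm tall, at the corners of the footprint. Four rails of 31 mm thickness and 178 mm height run between adjacent posts with their undersides at z = 203 mm, their outer faces flush with the outside of the frame (the two x-running rails run between the posts' inner faces; the two y-running rails run between the posts' inner faces). 12 slats, each 72 mm wide (x) and 19 mm thick, lie across the top of the two x-running rails, running the full 1201 mm width of the frame in y; along x they sit between the end posts with a 78 mm gap after the −x posts and between neighbouring slats, leaving 79 mm before the +x posts.


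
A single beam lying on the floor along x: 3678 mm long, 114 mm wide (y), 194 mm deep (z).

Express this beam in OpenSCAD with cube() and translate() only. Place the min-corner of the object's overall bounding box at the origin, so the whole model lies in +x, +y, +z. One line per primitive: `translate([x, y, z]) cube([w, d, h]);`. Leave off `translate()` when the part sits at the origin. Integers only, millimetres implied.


cube([3678, 114, 194]);


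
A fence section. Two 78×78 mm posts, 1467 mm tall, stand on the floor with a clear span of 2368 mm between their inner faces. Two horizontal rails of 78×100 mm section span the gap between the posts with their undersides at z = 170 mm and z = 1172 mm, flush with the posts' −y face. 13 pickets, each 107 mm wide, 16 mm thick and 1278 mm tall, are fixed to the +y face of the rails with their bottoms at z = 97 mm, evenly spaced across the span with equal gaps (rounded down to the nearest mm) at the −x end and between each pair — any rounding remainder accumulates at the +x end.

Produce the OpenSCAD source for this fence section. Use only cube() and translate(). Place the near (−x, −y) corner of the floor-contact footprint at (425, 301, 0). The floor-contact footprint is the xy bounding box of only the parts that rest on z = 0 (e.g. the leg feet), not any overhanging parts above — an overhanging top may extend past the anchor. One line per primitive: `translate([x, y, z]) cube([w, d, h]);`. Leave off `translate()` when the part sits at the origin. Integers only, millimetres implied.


translate([425, 301, 0]) cube([78, 78, 1467]);
translate([2871, 301, 0]) cube([78, 78, 1467]);
translate([503, 301, 170]) cube([2368, 78, 100]);
translate([503, 301, 1172]) cube([2368, 78, 100]);
translate([572, 379, 97]) cube([107, 16, 1278]);
translate([748, 379, 97]) cube([107, 16, 1278]);
translate([924, 379, 97]) cube([107, 16, 1278]);
translate([1100, 379, 97]) cube([107, 16, 1278]);
translate([1276, 379, 97]) cube([107, 16, 1278]);
translate([1452, 379, 97]) cube([107, 16, 1278]);
translate([1628, 379, 97]) cube([107, 16, 1278]);
translate([1804, 379, 97]) cube([107, 16, 1278]);
translate([1980, 379, 97]) cube([107, 16, 1278]);
translate([2156, 379, 97]) cube([107, 16, 1278]);
translate([2332, 379, 97]) cube([107, 16, 1278]);
translate([2508, 379, 97]) cube([107, 16, 1278]);
translate([2684, 379, 97]) cube([107, 16, 1278]);


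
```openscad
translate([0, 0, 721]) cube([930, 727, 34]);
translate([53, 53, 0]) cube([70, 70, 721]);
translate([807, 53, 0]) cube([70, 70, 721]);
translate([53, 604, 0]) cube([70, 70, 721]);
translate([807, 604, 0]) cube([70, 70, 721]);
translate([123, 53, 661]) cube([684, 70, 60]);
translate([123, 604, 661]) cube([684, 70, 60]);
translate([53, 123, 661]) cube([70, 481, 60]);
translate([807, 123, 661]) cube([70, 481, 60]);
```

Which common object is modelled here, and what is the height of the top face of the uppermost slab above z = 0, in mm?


A table. The table height is 755 mm.

A 930×727×34 slab sits at z = 721 on four 70 mm square posts — a table. The top surface is at 721 + 34 = 755 mm.


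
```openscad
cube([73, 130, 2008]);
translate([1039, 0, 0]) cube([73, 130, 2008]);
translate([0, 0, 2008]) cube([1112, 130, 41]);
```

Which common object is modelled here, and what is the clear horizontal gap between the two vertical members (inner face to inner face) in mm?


A door frame. The clear opening width is 966 mm.

Two 2008 mm tall posts with a header on top — a door frame. The left jamb is 73 mm wide at x = 0; the right jamb starts at x = 1039. The clear opening is 1039 − 73 = 966 mm.


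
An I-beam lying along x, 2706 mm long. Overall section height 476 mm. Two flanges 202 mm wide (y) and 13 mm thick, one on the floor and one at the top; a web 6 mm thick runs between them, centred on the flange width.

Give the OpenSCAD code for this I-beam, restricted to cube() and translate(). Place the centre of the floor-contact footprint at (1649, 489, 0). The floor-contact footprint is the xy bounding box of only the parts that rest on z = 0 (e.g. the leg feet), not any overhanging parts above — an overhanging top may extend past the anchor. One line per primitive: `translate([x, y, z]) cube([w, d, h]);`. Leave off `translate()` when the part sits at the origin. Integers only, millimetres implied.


translate([296, 388, 0]) cube([2706, 202, 13]);
translate([296, 486, 13]) cube([2706, 6, 450]);
translate([296, 388, 463]) cube([2706, 202, 13]);


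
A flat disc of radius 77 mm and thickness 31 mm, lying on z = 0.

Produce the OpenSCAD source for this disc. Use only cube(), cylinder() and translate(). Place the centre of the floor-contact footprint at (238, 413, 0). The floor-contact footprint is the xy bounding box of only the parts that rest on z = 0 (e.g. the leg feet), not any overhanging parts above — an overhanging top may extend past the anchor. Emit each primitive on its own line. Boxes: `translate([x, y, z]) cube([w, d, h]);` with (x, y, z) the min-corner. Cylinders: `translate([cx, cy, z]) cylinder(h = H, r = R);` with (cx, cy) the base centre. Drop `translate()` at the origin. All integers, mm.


translate([238, 413, 0]) cylinder(h = 31, r = 77);


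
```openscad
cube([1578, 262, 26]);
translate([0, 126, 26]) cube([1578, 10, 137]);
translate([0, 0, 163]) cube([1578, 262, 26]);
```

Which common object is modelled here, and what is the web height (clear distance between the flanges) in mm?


An I-beam. The web height is 137 mm.

Two wide flanges with a thin centred web — an I-beam. Overall 189 mm minus two 26 mm flanges gives a web of 189 − 2·26 = 137 mm.


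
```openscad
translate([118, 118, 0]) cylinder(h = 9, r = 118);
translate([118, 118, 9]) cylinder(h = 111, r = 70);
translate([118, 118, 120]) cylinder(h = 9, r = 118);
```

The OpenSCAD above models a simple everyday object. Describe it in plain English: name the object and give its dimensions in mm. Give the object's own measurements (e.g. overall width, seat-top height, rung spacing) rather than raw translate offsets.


A spool: two coaxial disc flanges of radius 118 mm and thickness 9 mm, joined by a core cylinder of radius 70 mm and height 111 mm. The lower flange rests on z = 0 and the three cylinders share a vertical axis.


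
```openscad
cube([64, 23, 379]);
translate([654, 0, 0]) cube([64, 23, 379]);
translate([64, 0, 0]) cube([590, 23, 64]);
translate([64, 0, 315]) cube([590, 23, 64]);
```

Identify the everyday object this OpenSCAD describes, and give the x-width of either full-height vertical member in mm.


A picture frame. The border width is 64 mm.

Four thin pieces enclosing a rectangular opening — a picture frame. The two full-height stiles are 379 mm tall; the top rail sits at z = 315 and is 64 mm tall, so the border above the opening is 379 − 315 = 64 mm, matching the stile x-width.


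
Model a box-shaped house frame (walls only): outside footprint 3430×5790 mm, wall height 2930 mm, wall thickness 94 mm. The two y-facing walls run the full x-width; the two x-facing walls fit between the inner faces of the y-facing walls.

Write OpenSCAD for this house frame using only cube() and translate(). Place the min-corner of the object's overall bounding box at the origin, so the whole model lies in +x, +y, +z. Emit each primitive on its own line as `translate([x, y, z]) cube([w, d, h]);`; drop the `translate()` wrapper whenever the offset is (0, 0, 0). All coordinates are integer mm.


cube([3430, 94, 2930]);
translate([0, 5696, 0]) cube([3430, 94, 2930]);
translate([0, 94, 0]) cube([94, 5602, 2930]);
translate([3336, 94, 0]) cube([94, 5602, 2930]);


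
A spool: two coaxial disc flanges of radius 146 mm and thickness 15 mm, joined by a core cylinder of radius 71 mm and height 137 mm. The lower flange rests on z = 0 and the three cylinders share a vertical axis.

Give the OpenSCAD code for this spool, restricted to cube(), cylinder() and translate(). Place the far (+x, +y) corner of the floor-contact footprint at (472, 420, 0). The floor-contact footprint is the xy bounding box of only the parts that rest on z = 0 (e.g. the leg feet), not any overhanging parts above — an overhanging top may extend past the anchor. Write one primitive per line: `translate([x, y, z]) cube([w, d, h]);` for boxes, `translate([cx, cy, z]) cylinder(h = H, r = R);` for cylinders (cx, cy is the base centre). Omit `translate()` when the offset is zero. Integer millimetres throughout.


translate([326, 274, 0]) cylinder(h = 15, r = 146);
translate([326, 274, 15]) cylinder(h = 137, r = 71);
translate([326, 274, 152]) cylinder(h = 15, r = 146);


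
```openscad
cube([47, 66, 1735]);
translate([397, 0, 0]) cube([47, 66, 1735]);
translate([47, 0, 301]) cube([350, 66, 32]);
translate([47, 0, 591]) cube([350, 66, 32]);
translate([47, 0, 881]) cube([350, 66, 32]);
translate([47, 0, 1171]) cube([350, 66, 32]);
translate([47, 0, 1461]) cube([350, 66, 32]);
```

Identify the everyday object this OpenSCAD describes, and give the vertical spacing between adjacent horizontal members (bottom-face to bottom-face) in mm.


A ladder. The rung spacing is 290 mm.

Two tall 47×66 posts with 5 short bars between them — a ladder. Adjacent rungs sit at z = 301 and z = 591, so the spacing is 591 − 301 = 290 mm.


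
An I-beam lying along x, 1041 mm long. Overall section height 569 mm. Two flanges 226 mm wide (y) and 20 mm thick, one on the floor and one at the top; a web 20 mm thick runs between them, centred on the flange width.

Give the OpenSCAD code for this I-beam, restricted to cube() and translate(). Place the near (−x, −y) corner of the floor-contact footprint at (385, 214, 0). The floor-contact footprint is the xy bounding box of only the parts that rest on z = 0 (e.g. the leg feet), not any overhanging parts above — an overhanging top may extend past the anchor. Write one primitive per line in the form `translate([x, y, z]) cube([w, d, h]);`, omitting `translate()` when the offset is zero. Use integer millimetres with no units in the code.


translate([385, 214, 0]) cube([1041, 226, 20]);
translate([385, 317, 20]) cube([1041, 20, 529]);
translate([385, 214, 549]) cube([1041, 226, 20]);


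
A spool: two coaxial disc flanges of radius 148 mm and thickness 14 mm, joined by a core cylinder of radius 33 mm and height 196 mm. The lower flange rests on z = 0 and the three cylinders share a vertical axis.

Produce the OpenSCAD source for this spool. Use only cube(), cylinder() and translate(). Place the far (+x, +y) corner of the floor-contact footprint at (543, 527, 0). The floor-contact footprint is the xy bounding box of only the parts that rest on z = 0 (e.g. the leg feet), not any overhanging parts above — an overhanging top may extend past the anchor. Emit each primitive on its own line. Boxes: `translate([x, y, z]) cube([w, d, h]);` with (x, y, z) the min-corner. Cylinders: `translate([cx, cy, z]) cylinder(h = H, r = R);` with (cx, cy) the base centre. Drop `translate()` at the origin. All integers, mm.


translate([395, 379, 0]) cylinder(h = 14, r = 148);
translate([395, 379, 14]) cylinder(h = 196, r = 33);
translate([395, 379, 210]) cylinder(h = 14, r = 148);


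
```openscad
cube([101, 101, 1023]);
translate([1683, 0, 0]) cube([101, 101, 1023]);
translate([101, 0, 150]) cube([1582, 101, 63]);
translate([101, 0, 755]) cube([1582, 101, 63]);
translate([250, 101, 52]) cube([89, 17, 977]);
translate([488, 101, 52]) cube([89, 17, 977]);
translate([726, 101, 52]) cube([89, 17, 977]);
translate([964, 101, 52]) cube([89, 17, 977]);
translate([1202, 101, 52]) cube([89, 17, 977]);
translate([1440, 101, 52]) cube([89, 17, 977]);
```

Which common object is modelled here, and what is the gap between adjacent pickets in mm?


A fence section. The picket gap is 149 mm.

Two posts, two rails, 6 pickets — a fence section. Span 1582 mm holds 6 pickets of 89 mm with 7 equal gaps: ⌊(1582 − 6·89) / 7⌋ = 149 mm.


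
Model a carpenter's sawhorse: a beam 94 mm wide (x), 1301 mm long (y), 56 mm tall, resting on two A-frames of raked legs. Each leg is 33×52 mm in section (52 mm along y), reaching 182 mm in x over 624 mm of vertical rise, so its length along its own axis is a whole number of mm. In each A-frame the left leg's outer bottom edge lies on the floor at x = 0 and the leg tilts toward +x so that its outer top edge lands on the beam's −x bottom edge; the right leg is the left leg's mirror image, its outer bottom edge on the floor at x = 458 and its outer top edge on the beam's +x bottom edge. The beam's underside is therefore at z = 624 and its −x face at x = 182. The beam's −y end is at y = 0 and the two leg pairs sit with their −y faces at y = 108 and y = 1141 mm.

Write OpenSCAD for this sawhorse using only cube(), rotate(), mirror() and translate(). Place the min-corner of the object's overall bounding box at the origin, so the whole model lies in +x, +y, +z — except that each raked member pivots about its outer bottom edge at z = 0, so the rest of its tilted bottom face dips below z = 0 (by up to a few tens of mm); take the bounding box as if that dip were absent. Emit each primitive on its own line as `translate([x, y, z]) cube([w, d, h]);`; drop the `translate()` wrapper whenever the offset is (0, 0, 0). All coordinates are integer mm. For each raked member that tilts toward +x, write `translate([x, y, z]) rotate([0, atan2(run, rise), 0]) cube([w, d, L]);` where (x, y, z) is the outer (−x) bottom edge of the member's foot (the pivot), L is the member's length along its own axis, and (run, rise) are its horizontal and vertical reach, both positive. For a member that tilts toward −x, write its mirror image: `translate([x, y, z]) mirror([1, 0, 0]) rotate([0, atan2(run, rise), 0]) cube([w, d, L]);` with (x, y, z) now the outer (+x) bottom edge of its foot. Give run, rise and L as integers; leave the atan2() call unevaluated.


translate([182, 0, 624]) cube([94, 1301, 56]);
translate([0, 108, 0]) rotate([0, atan2(182, 624), 0]) cube([33, 52, 650]);
translate([458, 108, 0]) mirror([1, 0, 0]) rotate([0, atan2(182, 624), 0]) cube([33, 52, 650]);
translate([0, 1141, 0]) rotate([0, atan2(182, 624), 0]) cube([33, 52, 650]);
translate([458, 1141, 0]) mirror([1, 0, 0]) rotate([0, atan2(182, 624), 0]) cube([33, 52, 650]);


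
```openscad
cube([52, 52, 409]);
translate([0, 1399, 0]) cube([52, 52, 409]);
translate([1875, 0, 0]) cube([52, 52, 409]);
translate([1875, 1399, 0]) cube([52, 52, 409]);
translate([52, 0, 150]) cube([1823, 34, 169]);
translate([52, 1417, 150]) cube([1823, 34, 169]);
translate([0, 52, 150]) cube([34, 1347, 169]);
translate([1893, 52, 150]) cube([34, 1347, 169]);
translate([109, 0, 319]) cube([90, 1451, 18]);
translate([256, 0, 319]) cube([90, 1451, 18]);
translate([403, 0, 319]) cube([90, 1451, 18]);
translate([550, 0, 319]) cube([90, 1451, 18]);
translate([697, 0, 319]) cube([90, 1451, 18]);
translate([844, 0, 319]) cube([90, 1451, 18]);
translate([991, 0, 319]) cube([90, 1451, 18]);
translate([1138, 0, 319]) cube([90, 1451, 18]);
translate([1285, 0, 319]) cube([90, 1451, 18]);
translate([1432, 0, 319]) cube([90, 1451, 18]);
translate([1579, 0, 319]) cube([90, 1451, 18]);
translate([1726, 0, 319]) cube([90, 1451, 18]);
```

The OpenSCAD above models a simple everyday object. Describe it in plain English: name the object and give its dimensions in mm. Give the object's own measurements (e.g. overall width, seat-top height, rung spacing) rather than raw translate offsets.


A bed frame 1927 mm long (x) by 1451 mm wide (y). Four 52×52 mm corner posts, 409 mm tall, at the corners of the footprint. Four rails of 34 mm thickness and 169 mm height run between adjacent posts with their undersides at z = 150 mm, their outer faces flush with the outside of the frame (the two x-running rails run between the posts' inner faces; the two y-running rails run between the posts' inner faces). 12 slats, each 90 mm wide (x) and 18 mm thick, lie across the top of the two x-running rails, running the full 1451 mm width of the frame in y; along x they sit between the end posts with a 57 mm gap after the −x posts and between neighbouring slats, leaving 59 mm before the +x posts.
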